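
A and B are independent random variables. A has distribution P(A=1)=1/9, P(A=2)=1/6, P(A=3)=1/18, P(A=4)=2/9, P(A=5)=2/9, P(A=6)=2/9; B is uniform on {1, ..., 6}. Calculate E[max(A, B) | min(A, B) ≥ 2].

397/80

P(min(A, B) ≥ 2) = 20/27.
Summing max(A,B)·P(x,y) over outcomes with min(A, B) ≥ 2 gives 397/108.
E[max(A, B) | min(A, B) ≥ 2] = (397/108) / (20/27) = 397/80.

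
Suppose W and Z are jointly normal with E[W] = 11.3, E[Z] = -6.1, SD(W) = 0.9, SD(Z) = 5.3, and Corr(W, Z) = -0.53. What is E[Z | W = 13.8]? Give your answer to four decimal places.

-13.9028

The regression of Z on W has slope ρ·σ_Z/σ_W and passes through (μ_W, μ_Z).
E[Z | W=13.8] = -6.1 + (-0.53)·(5.3/0.9)·(13.8 − (11.3)) = -6.1 + (-3.1211)·(2.5) = -13.9028.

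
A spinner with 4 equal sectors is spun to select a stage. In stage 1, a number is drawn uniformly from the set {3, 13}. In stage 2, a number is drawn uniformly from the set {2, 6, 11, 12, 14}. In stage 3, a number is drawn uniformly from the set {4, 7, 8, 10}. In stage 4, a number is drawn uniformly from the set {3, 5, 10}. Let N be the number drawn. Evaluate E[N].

121/16

E[N | stage 1] = (3+13)/2 = 8.
E[N | stage 2] = (2+6+11+12+14)/5 = 9.
E[N | stage 3] = (4+7+8+10)/4 = 29/4.
E[N | stage 4] = (3+5+10)/3 = 6.
E[N] = (1/4)·(8) + (1/4)·(9) + (1/4)·(29/4) + (1/4)·(6) = 121/16.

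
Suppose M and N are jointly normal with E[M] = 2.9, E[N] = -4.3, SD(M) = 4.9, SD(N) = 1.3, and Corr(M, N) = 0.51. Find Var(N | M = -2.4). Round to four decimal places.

For a bivariate normal, Var(N | M=x) = σ_N²(1 − ρ²).
Var(N | M=-2.4) = (1.3)²·(1 − (0.51)²) = 1.69·0.7399 = 1.2504.

1.2504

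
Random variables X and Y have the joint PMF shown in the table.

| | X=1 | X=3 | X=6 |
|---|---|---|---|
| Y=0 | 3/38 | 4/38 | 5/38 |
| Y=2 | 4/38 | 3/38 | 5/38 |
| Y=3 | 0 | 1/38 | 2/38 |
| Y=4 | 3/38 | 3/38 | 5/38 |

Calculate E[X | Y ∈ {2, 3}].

58/15

P(Y ∈ {2, 3}) = 15/38.
Σ X·P over the event = 1·(4/38) + 3·(3/38) + 3·(1/38) + 6·(5/38) + 6·(2/38) = 29/19.
E[X | Y ∈ {2, 3}] = (29/19) / (15/38) = 58/15.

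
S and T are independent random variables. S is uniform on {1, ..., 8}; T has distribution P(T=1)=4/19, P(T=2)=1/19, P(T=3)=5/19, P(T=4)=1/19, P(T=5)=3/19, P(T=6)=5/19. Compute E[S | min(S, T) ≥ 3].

P(min(S, T) ≥ 3) = 21/38.
Summing S·P(x,y) over outcomes with min(S, T) ≥ 3 gives 231/76.
E[S | min(S, T) ≥ 3] = (231/76) / (21/38) = 11/2.

11/2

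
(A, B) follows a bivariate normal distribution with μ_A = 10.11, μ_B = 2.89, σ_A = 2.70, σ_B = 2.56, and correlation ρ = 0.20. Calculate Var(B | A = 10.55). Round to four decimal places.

Var(B | A=x) = (1 − ρ²)·σ_B².
Var(B | A=10.55) = (2.56)²·(1 − (0.20)²) = 6.5536·0.96 = 6.2915.

6.2915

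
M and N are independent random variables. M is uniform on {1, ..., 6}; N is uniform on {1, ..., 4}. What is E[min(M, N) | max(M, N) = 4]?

16/7

P(max(M, N) = 4) = 7/24.
Summing min(M,N)·P(x,y) over outcomes with max(M, N) = 4 gives 2/3.
E[min(M, N) | max(M, N) = 4] = (2/3) / (7/24) = 16/7.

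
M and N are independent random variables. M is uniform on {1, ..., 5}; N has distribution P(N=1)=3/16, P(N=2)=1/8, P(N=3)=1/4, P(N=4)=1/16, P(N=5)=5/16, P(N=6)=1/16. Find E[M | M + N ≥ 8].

103/25

P(M + N ≥ 8) = 5/16.
Summing M·P(x,y) over outcomes with M + N ≥ 8 gives 103/80.
E[M | M + N ≥ 8] = (103/80) / (5/16) = 103/25.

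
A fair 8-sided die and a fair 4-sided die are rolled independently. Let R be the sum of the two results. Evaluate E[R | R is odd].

7

P(R is odd) = 1/2.
Σ over the event: 3·1/16 + 5·1/8 + 7·1/8 + 9·1/8 + 11·1/16 = 7/2.
E[R | R is odd] = (7/2) / (1/2) = 7.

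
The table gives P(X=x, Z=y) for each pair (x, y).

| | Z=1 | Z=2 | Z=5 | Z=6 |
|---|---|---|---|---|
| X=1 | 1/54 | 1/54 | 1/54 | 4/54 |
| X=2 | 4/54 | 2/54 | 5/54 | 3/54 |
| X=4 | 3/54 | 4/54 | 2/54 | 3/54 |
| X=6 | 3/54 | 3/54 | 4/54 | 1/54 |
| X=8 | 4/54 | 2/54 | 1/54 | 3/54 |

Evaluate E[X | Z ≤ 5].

P(Z ≤ 5) = 20/27.
Summing X·P(X=x,Z=y) over the conditioning event gives 59/18.
E[X | Z ≤ 5] = (59/18) / (20/27) = 177/40.

177/40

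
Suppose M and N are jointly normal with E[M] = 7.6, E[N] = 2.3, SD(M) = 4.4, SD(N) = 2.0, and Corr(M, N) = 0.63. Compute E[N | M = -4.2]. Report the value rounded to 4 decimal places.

-1.0791

E[N | M=x] = μ_N + ρ(σ_N/σ_M)(x − μ_M) for jointly normal variables.
E[N | M=-4.2] = 2.3 + (0.63)·(2.0/4.4)·(-4.2 − (7.6)) = 2.3 + (0.286364)·(-11.8) = -1.0791.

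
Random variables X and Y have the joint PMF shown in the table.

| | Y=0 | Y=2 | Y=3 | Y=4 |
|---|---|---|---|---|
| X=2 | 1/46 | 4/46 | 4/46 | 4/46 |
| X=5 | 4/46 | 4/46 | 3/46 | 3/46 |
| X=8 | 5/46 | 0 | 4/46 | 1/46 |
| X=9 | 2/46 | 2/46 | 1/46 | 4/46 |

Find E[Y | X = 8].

8/5

P(X = 8) = 5/23.
Σ Y·P over the event = 0·(5/46) + 3·(4/46) + 4·(1/46) = 8/23.
E[Y | X = 8] = (8/23) / (5/23) = 8/5.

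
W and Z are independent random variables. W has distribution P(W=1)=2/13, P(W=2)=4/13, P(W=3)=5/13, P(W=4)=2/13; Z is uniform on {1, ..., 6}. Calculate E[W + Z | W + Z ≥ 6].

P(W + Z ≥ 6) = 23/39.
Summing (W+Z)·P(x,y) over outcomes with W + Z ≥ 6 gives 170/39.
E[W + Z | W + Z ≥ 6] = (170/39) / (23/39) = 170/23.

170/23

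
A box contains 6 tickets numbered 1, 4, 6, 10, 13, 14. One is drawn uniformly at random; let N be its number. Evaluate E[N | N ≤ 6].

11/3

P(N ≤ 6) = 1/2.
Σ over the event: 1·1/6 + 4·1/6 + 6·1/6 = 11/6.
E[N | N ≤ 6] = (11/6) / (1/2) = 11/3.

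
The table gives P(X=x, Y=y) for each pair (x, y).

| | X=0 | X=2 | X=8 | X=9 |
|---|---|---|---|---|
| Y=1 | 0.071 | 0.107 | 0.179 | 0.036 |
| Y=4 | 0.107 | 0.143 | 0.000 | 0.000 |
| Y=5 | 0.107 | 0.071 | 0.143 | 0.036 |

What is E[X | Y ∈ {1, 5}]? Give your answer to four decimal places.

4.7733

P(Y ∈ {1, 5}) = 0.750.
Σ X·P over the event = 0·(0.071) + 0·(0.107) + 2·(0.107) + 2·(0.071) + 8·(0.179) + 8·(0.143) + 9·(0.036) + 9·(0.036) = 3.580.
E[X | Y ∈ {1, 5}] = (3.580) / (0.750) = 4.7733.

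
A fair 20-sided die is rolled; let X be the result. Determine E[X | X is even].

Given X is even, X is equally likely to be any of {2, 4, 6, 8, 10, 12, 14, 16, 18, 20}.
E[X | X is even] = (2 + 4 + 6 + 8 + 10 + 12 + 14 + 16 + 18 + 20) / 10 = 11.

11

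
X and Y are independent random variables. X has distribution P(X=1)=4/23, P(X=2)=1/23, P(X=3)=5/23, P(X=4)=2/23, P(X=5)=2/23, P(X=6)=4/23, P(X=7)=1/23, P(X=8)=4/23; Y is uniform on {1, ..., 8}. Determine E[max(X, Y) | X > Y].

P(X > Y) = 79/184.
Summing max(X,Y)·P(x,y) over outcomes with X > Y gives 241/92.
E[max(X, Y) | X > Y] = (241/92) / (79/184) = 482/79.

482/79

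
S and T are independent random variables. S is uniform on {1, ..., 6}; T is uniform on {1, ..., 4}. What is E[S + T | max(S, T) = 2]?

10/3

Outcomes with max(S, T) = 2: (1,2), (2,1), (2,2), each with probability 1/24.
E[S + T | max(S, T) = 2] = (3 + 3 + 4) / 3 = 10/3.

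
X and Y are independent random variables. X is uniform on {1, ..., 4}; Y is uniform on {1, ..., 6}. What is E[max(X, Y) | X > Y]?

Outcomes with X > Y: (2,1), (3,1), (3,2), (4,1), (4,2), (4,3), each with probability 1/24.
E[max(X, Y) | X > Y] = (2 + 3 + 3 + 4 + 4 + 4) / 6 = 10/3.

10/3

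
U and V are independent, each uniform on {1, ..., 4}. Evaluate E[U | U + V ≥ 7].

11/3

P(U + V ≥ 7) = 3/16.
Summing U·P(x,y) over outcomes with U + V ≥ 7 gives 11/16.
E[U | U + V ≥ 7] = (11/16) / (3/16) = 11/3.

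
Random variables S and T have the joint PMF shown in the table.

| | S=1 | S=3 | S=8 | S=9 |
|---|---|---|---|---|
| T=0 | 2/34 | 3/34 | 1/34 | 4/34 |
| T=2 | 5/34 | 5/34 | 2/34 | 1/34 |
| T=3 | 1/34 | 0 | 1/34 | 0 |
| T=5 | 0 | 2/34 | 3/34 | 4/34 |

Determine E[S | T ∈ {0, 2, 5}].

P(T ∈ {0, 2, 5}) = 16/17.
Summing S·P(S=x,T=y) over the conditioning event gives 83/17.
E[S | T ∈ {0, 2, 5}] = (83/17) / (16/17) = 83/16.

83/16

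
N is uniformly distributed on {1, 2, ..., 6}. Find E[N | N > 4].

Given N > 4, N is equally likely to be any of {5, 6}.
E[N | N > 4] = (5 + 6) / 2 = 11/2.

11/2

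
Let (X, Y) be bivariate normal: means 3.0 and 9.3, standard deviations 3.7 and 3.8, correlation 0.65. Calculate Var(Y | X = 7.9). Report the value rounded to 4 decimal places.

Var(Y | X=x) = (1 − ρ²)·σ_Y².
Var(Y | X=7.9) = (3.8)²·(1 − (0.65)²) = 14.44·0.5775 = 8.3391.

8.3391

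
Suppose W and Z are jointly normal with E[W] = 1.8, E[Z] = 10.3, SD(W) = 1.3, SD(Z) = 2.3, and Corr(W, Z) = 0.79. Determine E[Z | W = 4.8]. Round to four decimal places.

The regression of Z on W has slope ρ·σ_Z/σ_W and passes through (μ_W, μ_Z).
E[Z | W=4.8] = 10.3 + (0.79)·(2.3/1.3)·(4.8 − (1.8)) = 10.3 + (1.3977)·(3) = 14.4931.

14.4931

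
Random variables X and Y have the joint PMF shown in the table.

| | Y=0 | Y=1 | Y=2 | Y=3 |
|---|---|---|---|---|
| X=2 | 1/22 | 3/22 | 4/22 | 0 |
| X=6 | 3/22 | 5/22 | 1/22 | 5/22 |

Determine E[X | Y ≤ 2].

P(Y ≤ 2) = 17/22.
Σ X·P over the event = 2·(1/22) + 2·(3/22) + 2·(4/22) + 6·(3/22) + 6·(5/22) + 6·(1/22) = 35/11.
E[X | Y ≤ 2] = (35/11) / (17/22) = 70/17.

70/17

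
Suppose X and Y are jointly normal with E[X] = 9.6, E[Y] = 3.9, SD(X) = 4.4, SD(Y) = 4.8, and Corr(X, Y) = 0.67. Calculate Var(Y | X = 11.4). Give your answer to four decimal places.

For a bivariate normal, Var(Y | X=x) = σ_Y²(1 − ρ²).
Var(Y | X=11.4) = (4.8)²·(1 − (0.67)²) = 23.04·0.5511 = 12.6973.

12.6973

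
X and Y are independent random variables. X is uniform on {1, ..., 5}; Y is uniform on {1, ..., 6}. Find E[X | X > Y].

4

Outcomes with X > Y: (2,1), (3,1), (3,2), (4,1), (4,2), (4,3), (5,1), (5,2), (5,3), (5,4), each with probability 1/30.
E[X | X > Y] = (2 + 3 + 3 + 4 + 4 + 4 + 5 + 5 + 5 + 5) / 10 = 4.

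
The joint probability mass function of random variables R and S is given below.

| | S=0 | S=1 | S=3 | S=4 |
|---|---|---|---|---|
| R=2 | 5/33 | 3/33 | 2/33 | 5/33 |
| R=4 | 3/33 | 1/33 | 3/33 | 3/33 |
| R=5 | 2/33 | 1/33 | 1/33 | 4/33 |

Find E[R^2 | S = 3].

P(S = 3) = 2/11.
Σ R^2·P over the event = 4·(2/33) + 16·(3/33) + 25·(1/33) = 27/11.
E[R^2 | S = 3] = (27/11) / (2/11) = 27/2.

27/2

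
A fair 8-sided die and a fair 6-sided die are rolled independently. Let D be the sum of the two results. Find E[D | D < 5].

10/3

P(D < 5) = 1/8.
Σ over the event: 2·1/48 + 3·1/24 + 4·1/16 = 5/12.
E[D | D < 5] = (5/12) / (1/8) = 10/3.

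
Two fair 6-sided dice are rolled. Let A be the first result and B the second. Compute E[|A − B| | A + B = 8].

12/5

P(A + B = 8) = 5/36.
Summing |A−B|·P(x,y) over outcomes with A + B = 8 gives 1/3.
E[|A − B| | A + B = 8] = (1/3) / (5/36) = 12/5.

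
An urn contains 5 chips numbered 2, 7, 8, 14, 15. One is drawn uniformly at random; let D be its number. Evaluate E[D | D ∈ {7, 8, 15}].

P(D ∈ {7, 8, 15}) = 3/5.
Σ over the event: 7·1/5 + 8·1/5 + 15·1/5 = 6.
E[D | D ∈ {7, 8, 15}] = (6) / (3/5) = 10.

10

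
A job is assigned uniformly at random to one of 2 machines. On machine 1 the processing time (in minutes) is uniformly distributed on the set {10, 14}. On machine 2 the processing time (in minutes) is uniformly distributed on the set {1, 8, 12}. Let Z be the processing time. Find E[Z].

19/2

E[Z | machine 1] = (10+14)/2 = 12.
E[Z | machine 2] = (1+8+12)/3 = 7.
E[Z] = (1/2)·(12) + (1/2)·(7) = 19/2.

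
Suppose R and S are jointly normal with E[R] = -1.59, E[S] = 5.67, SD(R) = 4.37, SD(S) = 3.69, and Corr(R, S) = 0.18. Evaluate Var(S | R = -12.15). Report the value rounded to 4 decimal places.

For a bivariate normal, Var(S | R=x) = σ_S²(1 − ρ²).
Var(S | R=-12.15) = (3.69)²·(1 − (0.18)²) = 13.6161·0.9676 = 13.1749.

13.1749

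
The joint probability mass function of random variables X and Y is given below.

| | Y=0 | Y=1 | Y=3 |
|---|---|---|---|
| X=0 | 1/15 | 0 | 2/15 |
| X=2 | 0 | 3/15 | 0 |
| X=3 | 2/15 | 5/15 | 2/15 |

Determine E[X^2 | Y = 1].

57/8

P(Y = 1) = 8/15.
Summing X^2·P(X=x,Y=y) over the conditioning event gives 19/5.
E[X^2 | Y = 1] = (19/5) / (8/15) = 57/8.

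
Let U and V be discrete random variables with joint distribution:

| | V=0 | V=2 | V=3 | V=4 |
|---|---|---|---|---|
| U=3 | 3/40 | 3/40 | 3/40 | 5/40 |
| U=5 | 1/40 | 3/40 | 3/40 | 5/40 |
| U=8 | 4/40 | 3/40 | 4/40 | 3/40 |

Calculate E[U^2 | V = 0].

77/2

P(V = 0) = 1/5.
Σ U^2·P over the event = 9·(3/40) + 25·(1/40) + 64·(4/40) = 77/10.
E[U^2 | V = 0] = (77/10) / (1/5) = 77/2.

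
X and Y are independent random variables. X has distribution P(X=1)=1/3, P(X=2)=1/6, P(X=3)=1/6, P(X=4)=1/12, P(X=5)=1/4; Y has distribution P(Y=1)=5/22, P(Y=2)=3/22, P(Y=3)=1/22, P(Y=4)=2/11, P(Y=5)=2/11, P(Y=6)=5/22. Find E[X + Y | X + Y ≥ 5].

P(X + Y ≥ 5) = 101/132.
Summing (X+Y)·P(x,y) over outcomes with X + Y ≥ 5 gives 125/22.
E[X + Y | X + Y ≥ 5] = (125/22) / (101/132) = 750/101.

750/101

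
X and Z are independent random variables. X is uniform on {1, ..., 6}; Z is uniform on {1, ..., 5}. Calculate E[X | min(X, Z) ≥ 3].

9/2

P(min(X, Z) ≥ 3) = 2/5.
Summing X·P(x,y) over outcomes with min(X, Z) ≥ 3 gives 9/5.
E[X | min(X, Z) ≥ 3] = (9/5) / (2/5) = 9/2.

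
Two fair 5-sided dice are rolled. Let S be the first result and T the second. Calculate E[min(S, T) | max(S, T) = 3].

9/5

P(max(S, T) = 3) = 1/5.
Summing min(S,T)·P(x,y) over outcomes with max(S, T) = 3 gives 9/25.
E[min(S, T) | max(S, T) = 3] = (9/25) / (1/5) = 9/5.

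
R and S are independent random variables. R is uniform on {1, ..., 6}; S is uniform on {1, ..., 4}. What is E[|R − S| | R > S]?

17/7

P(R > S) = 7/12.
Summing |R−S|·P(x,y) over outcomes with R > S gives 17/12.
E[|R − S| | R > S] = (17/12) / (7/12) = 17/7.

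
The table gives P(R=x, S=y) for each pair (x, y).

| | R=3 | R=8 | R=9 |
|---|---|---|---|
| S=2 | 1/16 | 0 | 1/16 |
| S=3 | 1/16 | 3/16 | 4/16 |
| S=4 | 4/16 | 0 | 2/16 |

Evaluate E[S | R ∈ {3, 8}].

P(R ∈ {3, 8}) = 9/16.
Σ S·P over the event = 2·(1/16) + 3·(1/16) + 4·(4/16) + 3·(3/16) = 15/8.
E[S | R ∈ {3, 8}] = (15/8) / (9/16) = 10/3.

10/3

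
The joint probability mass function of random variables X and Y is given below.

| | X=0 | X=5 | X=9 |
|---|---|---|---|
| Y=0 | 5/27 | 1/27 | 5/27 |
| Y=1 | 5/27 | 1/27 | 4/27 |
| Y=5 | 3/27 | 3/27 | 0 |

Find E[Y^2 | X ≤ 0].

P(X ≤ 0) = 13/27.
Σ Y^2·P over the event = 0·(5/27) + 1·(5/27) + 25·(3/27) = 80/27.
E[Y^2 | X ≤ 0] = (80/27) / (13/27) = 80/13.

80/13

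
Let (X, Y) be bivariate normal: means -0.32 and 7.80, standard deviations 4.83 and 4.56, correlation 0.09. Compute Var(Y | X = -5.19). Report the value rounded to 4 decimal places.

20.6252

The conditional variance in a bivariate normal is σ_Y²(1 − ρ²), independent of x.
Var(Y | X=-5.19) = (4.56)²·(1 − (0.09)²) = 20.7936·0.9919 = 20.6252.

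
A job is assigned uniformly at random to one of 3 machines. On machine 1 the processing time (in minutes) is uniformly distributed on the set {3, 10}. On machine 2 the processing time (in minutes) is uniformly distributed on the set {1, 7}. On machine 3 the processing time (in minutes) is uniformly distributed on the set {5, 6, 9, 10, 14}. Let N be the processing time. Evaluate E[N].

E[N | machine 1] = (3+10)/2 = 13/2.
E[N | machine 2] = (1+7)/2 = 4.
E[N | machine 3] = (5+6+9+10+14)/5 = 44/5.
By the law of total expectation,
E[N] = (1/3)·(13/2) + (1/3)·(4) + (1/3)·(44/5) = 193/30.

193/30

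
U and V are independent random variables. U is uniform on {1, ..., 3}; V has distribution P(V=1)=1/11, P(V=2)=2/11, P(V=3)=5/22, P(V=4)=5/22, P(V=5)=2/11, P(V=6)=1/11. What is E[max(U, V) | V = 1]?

2

P(V = 1) = 1/11.
Summing max(U,V)·P(x,y) over outcomes with V = 1 gives 2/11.
E[max(U, V) | V = 1] = (2/11) / (1/11) = 2.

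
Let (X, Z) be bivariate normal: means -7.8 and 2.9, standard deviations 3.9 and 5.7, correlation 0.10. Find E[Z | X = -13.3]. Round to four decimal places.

E[Z | X=x] = μ_Z + ρ(σ_Z/σ_X)(x − μ_X) for jointly normal variables.
E[Z | X=-13.3] = 2.9 + (0.10)·(5.7/3.9)·(-13.3 − (-7.8)) = 2.9 + (0.14615)·(-5.5) = 2.0962.

2.0962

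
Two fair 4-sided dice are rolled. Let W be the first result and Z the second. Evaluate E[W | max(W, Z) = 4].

P(max(W, Z) = 4) = 7/16.
Summing W·P(x,y) over outcomes with max(W, Z) = 4 gives 11/8.
E[W | max(W, Z) = 4] = (11/8) / (7/16) = 22/7.

22/7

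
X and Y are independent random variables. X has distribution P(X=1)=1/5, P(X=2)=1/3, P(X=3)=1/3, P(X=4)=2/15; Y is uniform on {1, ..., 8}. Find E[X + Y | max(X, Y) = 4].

P(max(X, Y) = 4) = 7/40.
Summing (X+Y)·P(x,y) over outcomes with max(X, Y) = 4 gives 11/10.
E[X + Y | max(X, Y) = 4] = (11/10) / (7/40) = 44/7.

44/7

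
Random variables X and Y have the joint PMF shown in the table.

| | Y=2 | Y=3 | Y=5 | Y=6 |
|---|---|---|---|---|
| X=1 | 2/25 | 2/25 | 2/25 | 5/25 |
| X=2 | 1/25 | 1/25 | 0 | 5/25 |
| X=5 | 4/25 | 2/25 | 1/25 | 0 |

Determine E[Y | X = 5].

P(X = 5) = 7/25.
Σ Y·P over the event = 2·(4/25) + 3·(2/25) + 5·(1/25) = 19/25.
E[Y | X = 5] = (19/25) / (7/25) = 19/7.

19/7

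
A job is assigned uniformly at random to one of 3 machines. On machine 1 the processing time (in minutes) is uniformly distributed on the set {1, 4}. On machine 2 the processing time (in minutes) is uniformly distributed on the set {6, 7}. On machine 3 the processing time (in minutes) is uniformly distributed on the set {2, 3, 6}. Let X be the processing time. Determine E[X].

38/9

E[X | machine 1] = (1+4)/2 = 5/2.
E[X | machine 2] = (6+7)/2 = 13/2.
E[X | machine 3] = (2+3+6)/3 = 11/3.
By the law of total expectation,
E[X] = (1/3)·(5/2) + (1/3)·(13/2) + (1/3)·(11/3) = 38/9.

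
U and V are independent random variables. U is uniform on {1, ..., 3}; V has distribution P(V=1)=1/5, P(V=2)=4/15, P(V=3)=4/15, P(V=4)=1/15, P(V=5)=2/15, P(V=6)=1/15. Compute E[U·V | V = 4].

8

P(V = 4) = 1/15.
Summing UV·P(x,y) over outcomes with V = 4 gives 8/15.
E[U·V | V = 4] = (8/15) / (1/15) = 8.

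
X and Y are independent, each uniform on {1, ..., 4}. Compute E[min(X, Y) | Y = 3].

Outcomes with Y = 3: (1,3), (2,3), (3,3), (4,3), each with probability 1/16.
E[min(X, Y) | Y = 3] = (1 + 2 + 3 + 3) / 4 = 9/4.

9/4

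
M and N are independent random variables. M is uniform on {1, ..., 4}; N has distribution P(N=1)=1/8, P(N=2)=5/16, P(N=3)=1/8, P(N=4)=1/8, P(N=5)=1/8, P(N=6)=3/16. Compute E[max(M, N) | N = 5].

5

P(N = 5) = 1/8.
Summing max(M,N)·P(x,y) over outcomes with N = 5 gives 5/8.
E[max(M, N) | N = 5] = (5/8) / (1/8) = 5.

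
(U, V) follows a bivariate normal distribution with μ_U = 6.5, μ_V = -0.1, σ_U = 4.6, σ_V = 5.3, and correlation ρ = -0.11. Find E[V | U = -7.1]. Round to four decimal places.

1.6237

For a bivariate normal, E[V | U=x] = μ_V + ρ·(σ_V/σ_U)·(x − μ_U).
E[V | U=-7.1] = -0.1 + (-0.11)·(5.3/4.6)·(-7.1 − (6.5)) = -0.1 + (-0.12674)·(-13.6) = 1.6237.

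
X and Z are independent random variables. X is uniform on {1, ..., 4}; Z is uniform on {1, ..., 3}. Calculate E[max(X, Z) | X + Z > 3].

Outcomes with X + Z > 3: (1,3), (2,2), (2,3), (3,1), (3,2), (3,3), (4,1), (4,2), (4,3), each with probability 1/12.
E[max(X, Z) | X + Z > 3] = (3 + 2 + 3 + 3 + 3 + 3 + 4 + 4 + 4) / 9 = 29/9.

29/9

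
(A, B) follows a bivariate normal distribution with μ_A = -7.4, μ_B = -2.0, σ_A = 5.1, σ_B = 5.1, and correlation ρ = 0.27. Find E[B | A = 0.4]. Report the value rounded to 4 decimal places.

The regression of B on A has slope ρ·σ_B/σ_A and passes through (μ_A, μ_B).
E[B | A=0.4] = -2.0 + (0.27)·(5.1/5.1)·(0.4 − (-7.4)) = -2.0 + (0.27)·(7.8) = 0.1060.

0.1060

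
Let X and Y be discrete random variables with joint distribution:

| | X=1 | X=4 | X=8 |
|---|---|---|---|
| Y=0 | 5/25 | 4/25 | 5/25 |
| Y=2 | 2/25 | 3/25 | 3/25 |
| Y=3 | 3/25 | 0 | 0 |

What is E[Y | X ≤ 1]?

P(X ≤ 1) = 2/5.
Σ Y·P over the event = 0·(5/25) + 2·(2/25) + 3·(3/25) = 13/25.
E[Y | X ≤ 1] = (13/25) / (2/5) = 13/10.

13/10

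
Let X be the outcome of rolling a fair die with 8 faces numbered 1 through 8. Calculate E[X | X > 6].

Given X > 6, X is equally likely to be any of {7, 8}.
E[X | X > 6] = (7 + 8) / 2 = 15/2.

15/2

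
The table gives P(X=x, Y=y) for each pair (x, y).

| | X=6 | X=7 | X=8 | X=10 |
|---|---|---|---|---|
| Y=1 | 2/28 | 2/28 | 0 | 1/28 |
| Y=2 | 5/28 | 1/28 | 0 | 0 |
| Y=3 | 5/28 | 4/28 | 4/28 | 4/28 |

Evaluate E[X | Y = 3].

P(Y = 3) = 17/28.
Σ X·P over the event = 6·(5/28) + 7·(4/28) + 8·(4/28) + 10·(4/28) = 65/14.
E[X | Y = 3] = (65/14) / (17/28) = 130/17.

130/17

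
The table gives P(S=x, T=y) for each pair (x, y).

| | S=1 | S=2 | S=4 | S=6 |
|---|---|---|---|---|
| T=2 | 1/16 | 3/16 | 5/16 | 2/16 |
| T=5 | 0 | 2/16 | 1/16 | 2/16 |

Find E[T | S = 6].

7/2

P(S = 6) = 1/4.
Summing T·P(S=x,T=y) over the conditioning event gives 7/8.
E[T | S = 6] = (7/8) / (1/4) = 7/2.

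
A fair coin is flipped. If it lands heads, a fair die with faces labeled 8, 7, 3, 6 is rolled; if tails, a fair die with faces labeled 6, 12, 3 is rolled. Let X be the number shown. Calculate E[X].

13/2

E[X | heads] = (8+7+3+6)/4 = 6.
E[X | tails] = (6+12+3)/3 = 7.
By the law of total expectation,
E[X] = (1/2)·(6) + (1/2)·(7) = 13/2.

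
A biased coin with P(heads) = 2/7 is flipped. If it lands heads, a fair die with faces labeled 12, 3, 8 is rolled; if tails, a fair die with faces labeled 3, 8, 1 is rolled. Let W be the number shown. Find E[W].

E[W | heads] = (12+3+8)/3 = 23/3.
E[W | tails] = (3+8+1)/3 = 4.
By the law of total expectation,
E[W] = (2/7)·(23/3) + (5/7)·(4) = 106/21.

106/21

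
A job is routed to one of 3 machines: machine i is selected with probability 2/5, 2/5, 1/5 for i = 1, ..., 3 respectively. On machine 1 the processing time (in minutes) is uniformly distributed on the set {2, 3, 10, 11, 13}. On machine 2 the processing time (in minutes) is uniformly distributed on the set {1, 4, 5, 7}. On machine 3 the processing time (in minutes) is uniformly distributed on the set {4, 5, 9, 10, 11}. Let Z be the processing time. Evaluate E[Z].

E[Z | machine 1] = (2+3+10+11+13)/5 = 39/5.
E[Z | machine 2] = (1+4+5+7)/4 = 17/4.
E[Z | machine 3] = (4+5+9+10+11)/5 = 39/5.
By the law of total expectation,
E[Z] = (2/5)·(39/5) + (2/5)·(17/4) + (1/5)·(39/5) = 319/50.

319/50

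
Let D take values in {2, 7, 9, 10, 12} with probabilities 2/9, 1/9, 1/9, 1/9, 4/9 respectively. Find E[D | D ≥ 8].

P(D ≥ 8) = 2/3.
Σ over the event: 9·1/9 + 10·1/9 + 12·4/9 = 67/9.
E[D | D ≥ 8] = (67/9) / (2/3) = 67/6.

67/6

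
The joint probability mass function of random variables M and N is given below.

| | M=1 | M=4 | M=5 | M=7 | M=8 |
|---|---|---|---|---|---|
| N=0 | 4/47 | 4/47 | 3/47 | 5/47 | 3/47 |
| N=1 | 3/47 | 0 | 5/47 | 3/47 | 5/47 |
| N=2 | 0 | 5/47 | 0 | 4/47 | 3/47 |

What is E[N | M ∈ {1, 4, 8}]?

8/9

P(M ∈ {1, 4, 8}) = 27/47.
Σ N·P over the event = 0·(4/47) + 1·(3/47) + 0·(4/47) + 2·(5/47) + 0·(3/47) + 1·(5/47) + 2·(3/47) = 24/47.
E[N | M ∈ {1, 4, 8}] = (24/47) / (27/47) = 8/9.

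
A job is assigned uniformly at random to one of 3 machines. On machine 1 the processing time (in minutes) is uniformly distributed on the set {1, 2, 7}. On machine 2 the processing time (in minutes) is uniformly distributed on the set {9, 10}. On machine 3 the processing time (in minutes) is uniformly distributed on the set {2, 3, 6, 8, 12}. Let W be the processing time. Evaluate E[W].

571/90

E[W | machine 1] = (1+2+7)/3 = 10/3.
E[W | machine 2] = (9+10)/2 = 19/2.
E[W | machine 3] = (2+3+6+8+12)/5 = 31/5.
E[W] = (1/3)·(10/3) + (1/3)·(19/2) + (1/3)·(31/5) = 571/90.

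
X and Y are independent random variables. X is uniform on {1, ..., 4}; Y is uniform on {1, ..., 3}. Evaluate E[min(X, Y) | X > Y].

5/3

Outcomes with X > Y: (2,1), (3,1), (3,2), (4,1), (4,2), (4,3), each with probability 1/12.
E[min(X, Y) | X > Y] = (1 + 1 + 2 + 1 + 2 + 3) / 6 = 5/3.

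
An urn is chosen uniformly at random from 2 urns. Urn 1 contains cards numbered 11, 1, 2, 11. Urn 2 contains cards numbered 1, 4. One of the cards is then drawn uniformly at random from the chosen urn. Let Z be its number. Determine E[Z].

E[Z | urn 1] = (11+1+2+11)/4 = 25/4.
E[Z | urn 2] = (1+4)/2 = 5/2.
E[Z] = (1/2)·(25/4) + (1/2)·(5/2) = 35/8.

35/8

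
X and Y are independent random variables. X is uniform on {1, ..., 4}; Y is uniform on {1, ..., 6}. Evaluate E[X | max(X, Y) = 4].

P(max(X, Y) = 4) = 7/24.
Summing X·P(x,y) over outcomes with max(X, Y) = 4 gives 11/12.
E[X | max(X, Y) = 4] = (11/12) / (7/24) = 22/7.

22/7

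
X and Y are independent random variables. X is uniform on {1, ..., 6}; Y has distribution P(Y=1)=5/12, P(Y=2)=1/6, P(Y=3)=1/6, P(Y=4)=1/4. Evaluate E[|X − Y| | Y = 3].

P(Y = 3) = 1/6.
Summing |X−Y|·P(x,y) over outcomes with Y = 3 gives 1/4.
E[|X − Y| | Y = 3] = (1/4) / (1/6) = 3/2.

3/2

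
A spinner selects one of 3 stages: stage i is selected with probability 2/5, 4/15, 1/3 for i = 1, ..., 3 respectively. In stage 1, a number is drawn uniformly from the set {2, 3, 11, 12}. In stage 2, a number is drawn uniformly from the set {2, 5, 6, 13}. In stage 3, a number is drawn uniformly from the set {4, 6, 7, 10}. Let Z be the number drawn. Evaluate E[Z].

407/60

E[Z | stage 1] = (2+3+11+12)/4 = 7.
E[Z | stage 2] = (2+5+6+13)/4 = 13/2.
E[Z | stage 3] = (4+6+7+10)/4 = 27/4.
By the law of total expectation,
E[Z] = (2/5)·(7) + (4/15)·(13/2) + (1/3)·(27/4) = 407/60.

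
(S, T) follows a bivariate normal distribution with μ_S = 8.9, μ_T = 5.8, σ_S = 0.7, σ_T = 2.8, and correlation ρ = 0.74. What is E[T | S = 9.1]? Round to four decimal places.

E[T | S=x] = μ_T + ρ(σ_T/σ_S)(x − μ_S) for jointly normal variables.
E[T | S=9.1] = 5.8 + (0.74)·(2.8/0.7)·(9.1 − (8.9)) = 5.8 + (2.96)·(0.2) = 6.3920.

6.3920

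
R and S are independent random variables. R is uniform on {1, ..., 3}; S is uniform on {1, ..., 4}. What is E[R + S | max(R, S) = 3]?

24/5

Outcomes with max(R, S) = 3: (1,3), (2,3), (3,1), (3,2), (3,3), each with probability 1/12.
E[R + S | max(R, S) = 3] = (4 + 5 + 4 + 5 + 6) / 5 = 24/5.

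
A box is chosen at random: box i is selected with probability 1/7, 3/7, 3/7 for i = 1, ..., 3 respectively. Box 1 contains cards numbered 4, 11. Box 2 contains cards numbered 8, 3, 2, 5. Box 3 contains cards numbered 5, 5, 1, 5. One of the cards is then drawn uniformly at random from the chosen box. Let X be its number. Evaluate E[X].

33/7

E[X | box 1] = (4+11)/2 = 15/2.
E[X | box 2] = (8+3+2+5)/4 = 9/2.
E[X | box 3] = (5+5+1+5)/4 = 4.
By the law of total expectation,
E[X] = (1/7)·(15/2) + (3/7)·(9/2) + (3/7)·(4) = 33/7.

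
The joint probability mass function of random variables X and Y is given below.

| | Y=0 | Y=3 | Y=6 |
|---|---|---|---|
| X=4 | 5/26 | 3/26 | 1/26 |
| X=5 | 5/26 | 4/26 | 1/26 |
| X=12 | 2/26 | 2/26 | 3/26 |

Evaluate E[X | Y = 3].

56/9

P(Y = 3) = 9/26.
Σ X·P over the event = 4·(3/26) + 5·(4/26) + 12·(2/26) = 28/13.
E[X | Y = 3] = (28/13) / (9/26) = 56/9.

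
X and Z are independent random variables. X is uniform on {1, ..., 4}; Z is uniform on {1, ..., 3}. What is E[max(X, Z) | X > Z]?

Outcomes with X > Z: (2,1), (3,1), (3,2), (4,1), (4,2), (4,3), each with probability 1/12.
E[max(X, Z) | X > Z] = (2 + 3 + 3 + 4 + 4 + 4) / 6 = 10/3.

10/3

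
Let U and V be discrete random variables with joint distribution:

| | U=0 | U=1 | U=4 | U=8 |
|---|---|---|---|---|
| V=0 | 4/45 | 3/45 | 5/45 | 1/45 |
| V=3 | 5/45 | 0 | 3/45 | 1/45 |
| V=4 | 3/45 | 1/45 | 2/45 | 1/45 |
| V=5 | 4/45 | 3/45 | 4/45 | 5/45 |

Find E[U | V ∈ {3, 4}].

37/16

P(V ∈ {3, 4}) = 16/45.
Σ U·P over the event = 0·(5/45) + 0·(3/45) + 1·(1/45) + 4·(3/45) + 4·(2/45) + 8·(1/45) + 8·(1/45) = 37/45.
E[U | V ∈ {3, 4}] = (37/45) / (16/45) = 37/16.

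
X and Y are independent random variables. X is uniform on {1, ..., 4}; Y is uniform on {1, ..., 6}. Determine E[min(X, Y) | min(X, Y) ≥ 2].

41/15

P(min(X, Y) ≥ 2) = 5/8.
Summing min(X,Y)·P(x,y) over outcomes with min(X, Y) ≥ 2 gives 41/24.
E[min(X, Y) | min(X, Y) ≥ 2] = (41/24) / (5/8) = 41/15.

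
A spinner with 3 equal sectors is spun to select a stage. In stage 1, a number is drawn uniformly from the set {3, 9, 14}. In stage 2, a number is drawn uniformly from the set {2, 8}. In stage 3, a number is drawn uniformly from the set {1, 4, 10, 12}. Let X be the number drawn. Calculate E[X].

E[X | stage 1] = (3+9+14)/3 = 26/3.
E[X | stage 2] = (2+8)/2 = 5.
E[X | stage 3] = (1+4+10+12)/4 = 27/4.
E[X] = (1/3)·(26/3) + (1/3)·(5) + (1/3)·(27/4) = 245/36.

245/36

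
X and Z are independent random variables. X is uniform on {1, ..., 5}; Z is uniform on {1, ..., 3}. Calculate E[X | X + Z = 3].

Outcomes with X + Z = 3: (1,2), (2,1), each with probability 1/15.
E[X | X + Z = 3] = (1 + 2) / 2 = 3/2.

3/2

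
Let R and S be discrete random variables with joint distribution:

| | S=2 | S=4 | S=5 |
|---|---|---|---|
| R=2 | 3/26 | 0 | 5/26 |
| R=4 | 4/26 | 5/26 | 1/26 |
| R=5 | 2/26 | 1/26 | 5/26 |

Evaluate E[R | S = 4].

25/6

P(S = 4) = 3/13.
Σ R·P over the event = 4·(5/26) + 5·(1/26) = 25/26.
E[R | S = 4] = (25/26) / (3/13) = 25/6.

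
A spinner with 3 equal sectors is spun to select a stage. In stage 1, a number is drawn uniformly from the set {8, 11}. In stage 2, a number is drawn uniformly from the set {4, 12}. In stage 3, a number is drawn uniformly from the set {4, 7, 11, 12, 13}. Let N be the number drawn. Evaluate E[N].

E[N | stage 1] = (8+11)/2 = 19/2.
E[N | stage 2] = (4+12)/2 = 8.
E[N | stage 3] = (4+7+11+12+13)/5 = 47/5.
E[N] = (1/3)·(19/2) + (1/3)·(8) + (1/3)·(47/5) = 269/30.

269/30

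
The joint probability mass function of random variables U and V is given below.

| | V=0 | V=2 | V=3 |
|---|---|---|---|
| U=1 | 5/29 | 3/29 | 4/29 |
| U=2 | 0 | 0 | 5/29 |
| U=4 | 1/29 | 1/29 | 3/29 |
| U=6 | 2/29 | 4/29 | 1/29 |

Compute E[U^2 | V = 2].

P(V = 2) = 8/29.
Σ U^2·P over the event = 1·(3/29) + 16·(1/29) + 36·(4/29) = 163/29.
E[U^2 | V = 2] = (163/29) / (8/29) = 163/8.

163/8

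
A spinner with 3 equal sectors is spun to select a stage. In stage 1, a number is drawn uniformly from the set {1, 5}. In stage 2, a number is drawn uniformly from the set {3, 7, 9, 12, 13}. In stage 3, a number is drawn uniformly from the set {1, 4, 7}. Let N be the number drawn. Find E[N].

E[N | stage 1] = (1+5)/2 = 3.
E[N | stage 2] = (3+7+9+12+13)/5 = 44/5.
E[N | stage 3] = (1+4+7)/3 = 4.
By the law of total expectation,
E[N] = (1/3)·(3) + (1/3)·(44/5) + (1/3)·(4) = 79/15.

79/15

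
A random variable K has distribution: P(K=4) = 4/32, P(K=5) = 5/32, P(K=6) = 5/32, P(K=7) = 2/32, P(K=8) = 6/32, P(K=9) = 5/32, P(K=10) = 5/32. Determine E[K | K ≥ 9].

19/2

P(K ≥ 9) = 5/16.
Σ over the event: 9·5/32 + 10·5/32 = 95/32.
E[K | K ≥ 9] = (95/32) / (5/16) = 19/2.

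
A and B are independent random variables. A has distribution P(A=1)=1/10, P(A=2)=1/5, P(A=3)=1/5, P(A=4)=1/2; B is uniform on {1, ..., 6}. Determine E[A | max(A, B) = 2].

9/5

P(max(A, B) = 2) = 1/12.
Summing A·P(x,y) over outcomes with max(A, B) = 2 gives 3/20.
E[A | max(A, B) = 2] = (3/20) / (1/12) = 9/5.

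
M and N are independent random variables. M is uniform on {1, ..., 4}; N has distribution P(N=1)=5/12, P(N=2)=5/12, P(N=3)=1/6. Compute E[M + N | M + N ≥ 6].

56/9

P(M + N ≥ 6) = 3/16.
Summing (M+N)·P(x,y) over outcomes with M + N ≥ 6 gives 7/6.
E[M + N | M + N ≥ 6] = (7/6) / (3/16) = 56/9.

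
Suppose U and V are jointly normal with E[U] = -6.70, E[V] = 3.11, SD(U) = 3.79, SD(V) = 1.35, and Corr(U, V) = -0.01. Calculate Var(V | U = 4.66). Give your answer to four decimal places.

1.8223

Var(V | U=x) = (1 − ρ²)·σ_V².
Var(V | U=4.66) = (1.35)²·(1 − (-0.01)²) = 1.8225·0.9999 = 1.8223.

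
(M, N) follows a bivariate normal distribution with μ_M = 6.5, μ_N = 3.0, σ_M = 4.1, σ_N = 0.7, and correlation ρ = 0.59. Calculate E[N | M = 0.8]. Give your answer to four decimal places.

2.4258

For a bivariate normal, E[N | M=x] = μ_N + ρ·(σ_N/σ_M)·(x − μ_M).
E[N | M=0.8] = 3.0 + (0.59)·(0.7/4.1)·(0.8 − (6.5)) = 3.0 + (0.10073)·(-5.7) = 2.4258.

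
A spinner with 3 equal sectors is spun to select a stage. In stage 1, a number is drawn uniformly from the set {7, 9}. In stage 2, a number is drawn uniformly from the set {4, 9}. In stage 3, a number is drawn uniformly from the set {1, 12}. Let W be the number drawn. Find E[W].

7

E[W | stage 1] = (7+9)/2 = 8.
E[W | stage 2] = (4+9)/2 = 13/2.
E[W | stage 3] = (1+12)/2 = 13/2.
By the law of total expectation,
E[W] = (1/3)·(8) + (1/3)·(13/2) + (1/3)·(13/2) = 7.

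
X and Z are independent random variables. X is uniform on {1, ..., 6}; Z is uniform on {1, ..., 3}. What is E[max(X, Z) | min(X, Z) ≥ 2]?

Outcomes with min(X, Z) ≥ 2: (2,2), (2,3), (3,2), (3,3), (4,2), (4,3), (5,2), (5,3), (6,2), (6,3), each with probability 1/18.
E[max(X, Z) | min(X, Z) ≥ 2] = (2 + 3 + 3 + 3 + 4 + 4 + 5 + 5 + 6 + 6) / 10 = 41/10.

41/10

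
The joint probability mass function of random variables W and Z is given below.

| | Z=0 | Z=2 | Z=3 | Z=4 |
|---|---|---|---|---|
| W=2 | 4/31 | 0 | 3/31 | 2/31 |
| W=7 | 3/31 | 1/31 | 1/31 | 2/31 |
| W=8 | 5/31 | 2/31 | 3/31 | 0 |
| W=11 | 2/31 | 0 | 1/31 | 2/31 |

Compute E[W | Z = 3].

P(Z = 3) = 8/31.
Summing W·P(W=x,Z=y) over the conditioning event gives 48/31.
E[W | Z = 3] = (48/31) / (8/31) = 6.

6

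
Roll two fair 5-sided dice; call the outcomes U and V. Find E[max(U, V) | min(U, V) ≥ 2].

P(min(U, V) ≥ 2) = 16/25.
Summing max(U,V)·P(x,y) over outcomes with min(U, V) ≥ 2 gives 66/25.
E[max(U, V) | min(U, V) ≥ 2] = (66/25) / (16/25) = 33/8.

33/8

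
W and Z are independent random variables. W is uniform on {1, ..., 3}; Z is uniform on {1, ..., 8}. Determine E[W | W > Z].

Outcomes with W > Z: (2,1), (3,1), (3,2), each with probability 1/24.
E[W | W > Z] = (2 + 3 + 3) / 3 = 8/3.

8/3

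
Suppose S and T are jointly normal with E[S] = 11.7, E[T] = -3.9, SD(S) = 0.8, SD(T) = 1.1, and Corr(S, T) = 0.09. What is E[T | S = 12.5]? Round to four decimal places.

The regression of T on S has slope ρ·σ_T/σ_S and passes through (μ_S, μ_T).
E[T | S=12.5] = -3.9 + (0.09)·(1.1/0.8)·(12.5 − (11.7)) = -3.9 + (0.12375)·(0.8) = -3.8010.

-3.8010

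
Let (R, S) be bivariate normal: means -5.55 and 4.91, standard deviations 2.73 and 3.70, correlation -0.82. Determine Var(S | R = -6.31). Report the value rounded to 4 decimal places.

For a bivariate normal, Var(S | R=x) = σ_S²(1 − ρ²).
Var(S | R=-6.31) = (3.70)²·(1 − (-0.82)²) = 13.69·0.3276 = 4.4848.

4.4848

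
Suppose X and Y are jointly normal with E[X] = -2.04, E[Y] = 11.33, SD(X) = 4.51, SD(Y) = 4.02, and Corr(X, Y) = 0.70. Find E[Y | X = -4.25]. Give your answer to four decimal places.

The regression of Y on X has slope ρ·σ_Y/σ_X and passes through (μ_X, μ_Y).
E[Y | X=-4.25] = 11.33 + (0.70)·(4.02/4.51)·(-4.25 − (-2.04)) = 11.33 + (0.62395)·(-2.21) = 9.9511.

9.9511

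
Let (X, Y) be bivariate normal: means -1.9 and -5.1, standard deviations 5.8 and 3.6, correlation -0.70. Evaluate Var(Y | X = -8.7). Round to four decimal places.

6.6096

The conditional variance in a bivariate normal is σ_Y²(1 − ρ²), independent of x.
Var(Y | X=-8.7) = (3.6)²·(1 − (-0.70)²) = 12.96·0.51 = 6.6096.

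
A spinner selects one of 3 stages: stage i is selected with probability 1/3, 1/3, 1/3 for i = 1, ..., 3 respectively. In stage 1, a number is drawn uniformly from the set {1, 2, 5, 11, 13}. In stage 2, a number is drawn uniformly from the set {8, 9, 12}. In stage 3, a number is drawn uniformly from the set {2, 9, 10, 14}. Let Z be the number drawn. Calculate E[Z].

E[Z | stage 1] = (1+2+5+11+13)/5 = 32/5.
E[Z | stage 2] = (8+9+12)/3 = 29/3.
E[Z | stage 3] = (2+9+10+14)/4 = 35/4.
E[Z] = (1/3)·(32/5) + (1/3)·(29/3) + (1/3)·(35/4) = 1489/180.

1489/180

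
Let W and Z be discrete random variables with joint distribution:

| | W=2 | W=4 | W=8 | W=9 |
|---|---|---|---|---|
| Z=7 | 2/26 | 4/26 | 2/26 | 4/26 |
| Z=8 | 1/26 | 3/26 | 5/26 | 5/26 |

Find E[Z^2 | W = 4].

388/7

P(W = 4) = 7/26.
Summing Z^2·P(W=x,Z=y) over the conditioning event gives 194/13.
E[Z^2 | W = 4] = (194/13) / (7/26) = 388/7.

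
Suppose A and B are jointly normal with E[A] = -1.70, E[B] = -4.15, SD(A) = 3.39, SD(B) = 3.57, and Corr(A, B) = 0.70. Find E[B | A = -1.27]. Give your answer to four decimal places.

-3.8330

The regression of B on A has slope ρ·σ_B/σ_A and passes through (μ_A, μ_B).
E[B | A=-1.27] = -4.15 + (0.70)·(3.57/3.39)·(-1.27 − (-1.70)) = -4.15 + (0.73717)·(0.43) = -3.8330.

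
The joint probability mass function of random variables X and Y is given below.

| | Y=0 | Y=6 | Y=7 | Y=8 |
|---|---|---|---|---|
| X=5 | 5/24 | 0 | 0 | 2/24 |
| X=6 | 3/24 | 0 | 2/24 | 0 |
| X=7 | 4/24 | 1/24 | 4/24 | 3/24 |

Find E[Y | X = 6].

P(X = 6) = 5/24.
Σ Y·P over the event = 0·(3/24) + 7·(2/24) = 7/12.
E[Y | X = 6] = (7/12) / (5/24) = 14/5.

14/5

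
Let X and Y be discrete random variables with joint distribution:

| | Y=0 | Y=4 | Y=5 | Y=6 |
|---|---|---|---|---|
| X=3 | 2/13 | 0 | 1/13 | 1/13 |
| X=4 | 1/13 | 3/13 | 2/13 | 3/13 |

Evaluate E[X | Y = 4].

4

P(Y = 4) = 3/13.
Summing X·P(X=x,Y=y) over the conditioning event gives 12/13.
E[X | Y = 4] = (12/13) / (3/13) = 4.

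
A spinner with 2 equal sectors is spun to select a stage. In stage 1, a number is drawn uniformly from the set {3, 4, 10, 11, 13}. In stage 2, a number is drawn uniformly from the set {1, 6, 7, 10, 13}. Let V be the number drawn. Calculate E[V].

E[V | stage 1] = (3+4+10+11+13)/5 = 41/5.
E[V | stage 2] = (1+6+7+10+13)/5 = 37/5.
By the law of total expectation,
E[V] = (1/2)·(41/5) + (1/2)·(37/5) = 39/5.

39/5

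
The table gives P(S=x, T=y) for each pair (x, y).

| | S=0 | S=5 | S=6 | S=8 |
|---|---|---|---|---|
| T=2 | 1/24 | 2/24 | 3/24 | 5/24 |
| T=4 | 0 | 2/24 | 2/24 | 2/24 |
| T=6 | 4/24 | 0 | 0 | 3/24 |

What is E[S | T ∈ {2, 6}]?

46/9

P(T ∈ {2, 6}) = 3/4.
Summing S·P(S=x,T=y) over the conditioning event gives 23/6.
E[S | T ∈ {2, 6}] = (23/6) / (3/4) = 46/9.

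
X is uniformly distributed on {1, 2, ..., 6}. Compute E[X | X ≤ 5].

3

Given X ≤ 5, X is equally likely to be any of {1, 2, 3, 4, 5}.
E[X | X ≤ 5] = (1 + 2 + 3 + 4 + 5) / 5 = 3.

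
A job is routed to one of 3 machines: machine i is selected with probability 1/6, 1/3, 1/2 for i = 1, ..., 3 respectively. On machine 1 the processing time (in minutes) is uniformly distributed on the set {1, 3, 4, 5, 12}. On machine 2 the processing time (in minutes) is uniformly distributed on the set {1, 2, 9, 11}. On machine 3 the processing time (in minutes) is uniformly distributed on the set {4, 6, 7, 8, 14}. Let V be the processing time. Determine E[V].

E[V | machine 1] = (1+3+4+5+12)/5 = 5.
E[V | machine 2] = (1+2+9+11)/4 = 23/4.
E[V | machine 3] = (4+6+7+8+14)/5 = 39/5.
E[V] = (1/6)·(5) + (1/3)·(23/4) + (1/2)·(39/5) = 133/20.

133/20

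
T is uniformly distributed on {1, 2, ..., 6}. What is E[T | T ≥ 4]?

Given T ≥ 4, T is equally likely to be any of {4, 5, 6}.
E[T | T ≥ 4] = (4 + 5 + 6) / 3 = 5.

5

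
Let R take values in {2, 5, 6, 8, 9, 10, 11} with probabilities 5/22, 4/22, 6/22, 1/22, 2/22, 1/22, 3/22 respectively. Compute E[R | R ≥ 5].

P(R ≥ 5) = 17/22.
Σ over the event: 5·2/11 + 6·3/11 + 8·1/22 + 9·1/11 + 10·1/22 + 11·3/22 = 125/22.
E[R | R ≥ 5] = (125/22) / (17/22) = 125/17.

125/17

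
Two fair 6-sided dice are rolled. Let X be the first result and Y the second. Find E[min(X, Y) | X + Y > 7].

P(X + Y > 7) = 5/12.
Summing min(X,Y)·P(x,y) over outcomes with X + Y > 7 gives 19/12.
E[min(X, Y) | X + Y > 7] = (19/12) / (5/12) = 19/5.

19/5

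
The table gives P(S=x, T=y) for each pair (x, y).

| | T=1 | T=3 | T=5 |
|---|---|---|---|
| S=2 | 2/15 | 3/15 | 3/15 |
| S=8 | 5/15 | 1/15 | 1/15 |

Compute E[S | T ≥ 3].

P(T ≥ 3) = 8/15.
Σ S·P over the event = 2·(3/15) + 2·(3/15) + 8·(1/15) + 8·(1/15) = 28/15.
E[S | T ≥ 3] = (28/15) / (8/15) = 7/2.

7/2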